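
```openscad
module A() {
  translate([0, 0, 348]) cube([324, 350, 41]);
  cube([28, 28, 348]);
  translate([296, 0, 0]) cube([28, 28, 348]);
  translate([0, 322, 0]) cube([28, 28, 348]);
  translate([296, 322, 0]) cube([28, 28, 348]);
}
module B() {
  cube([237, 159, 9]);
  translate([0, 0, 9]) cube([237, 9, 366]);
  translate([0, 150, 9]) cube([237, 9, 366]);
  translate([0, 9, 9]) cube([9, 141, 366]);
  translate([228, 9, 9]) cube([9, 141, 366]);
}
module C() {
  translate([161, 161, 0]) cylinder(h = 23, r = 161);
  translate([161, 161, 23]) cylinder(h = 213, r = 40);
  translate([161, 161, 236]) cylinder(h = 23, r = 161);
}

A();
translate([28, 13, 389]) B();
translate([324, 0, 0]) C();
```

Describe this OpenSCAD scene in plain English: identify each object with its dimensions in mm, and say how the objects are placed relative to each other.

A is a four-legged stool. The seat is 324×350 mm, 41 mm thick, top at z = 389 mm. It stands on four square legs, each 28×28 mm in cross-section, from z = 0 to the seat underside, each flush with a corner of the seat.

B is an open storage box with external size 237×159×375 mm and wall thickness 9 mm (the base is also 9 mm thick). The base covers the whole footprint; the four walls stand on the base, with the y-facing walls full-width and the x-facing walls fitting between their inner faces.

C is a spool: two coaxial disc flanges of radius 161 mm and thickness 23 mm, joined by a core cylinder of radius 40 mm and height 213 mm. The lower flange rests on z = 0 and the three cylinders share a vertical axis.

The open box is on top of the stool. The spool is against the stool's +x side, with their −y faces flush.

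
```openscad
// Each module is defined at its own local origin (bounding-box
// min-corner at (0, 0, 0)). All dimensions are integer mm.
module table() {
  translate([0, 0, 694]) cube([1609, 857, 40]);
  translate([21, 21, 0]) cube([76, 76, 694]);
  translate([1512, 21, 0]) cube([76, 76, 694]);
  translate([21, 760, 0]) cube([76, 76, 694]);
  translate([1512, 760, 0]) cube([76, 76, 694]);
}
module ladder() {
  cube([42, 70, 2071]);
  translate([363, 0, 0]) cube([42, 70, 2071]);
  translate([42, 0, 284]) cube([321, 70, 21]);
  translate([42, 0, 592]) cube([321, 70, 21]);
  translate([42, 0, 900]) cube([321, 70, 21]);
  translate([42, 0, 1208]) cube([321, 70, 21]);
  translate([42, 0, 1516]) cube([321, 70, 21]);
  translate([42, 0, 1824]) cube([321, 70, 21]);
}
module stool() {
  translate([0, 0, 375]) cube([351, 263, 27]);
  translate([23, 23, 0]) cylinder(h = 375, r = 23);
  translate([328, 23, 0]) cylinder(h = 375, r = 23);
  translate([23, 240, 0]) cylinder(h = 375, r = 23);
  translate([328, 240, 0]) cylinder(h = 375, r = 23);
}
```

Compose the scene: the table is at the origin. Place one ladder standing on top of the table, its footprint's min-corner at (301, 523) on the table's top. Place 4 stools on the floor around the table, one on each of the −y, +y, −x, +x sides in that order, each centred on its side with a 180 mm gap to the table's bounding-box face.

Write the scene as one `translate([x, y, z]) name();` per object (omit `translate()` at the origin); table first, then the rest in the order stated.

table();
translate([301, 523, 734]) ladder();
translate([629, -443, 0]) stool();
translate([629, 1037, 0]) stool();
translate([-531, 297, 0]) stool();
translate([1789, 297, 0]) stool();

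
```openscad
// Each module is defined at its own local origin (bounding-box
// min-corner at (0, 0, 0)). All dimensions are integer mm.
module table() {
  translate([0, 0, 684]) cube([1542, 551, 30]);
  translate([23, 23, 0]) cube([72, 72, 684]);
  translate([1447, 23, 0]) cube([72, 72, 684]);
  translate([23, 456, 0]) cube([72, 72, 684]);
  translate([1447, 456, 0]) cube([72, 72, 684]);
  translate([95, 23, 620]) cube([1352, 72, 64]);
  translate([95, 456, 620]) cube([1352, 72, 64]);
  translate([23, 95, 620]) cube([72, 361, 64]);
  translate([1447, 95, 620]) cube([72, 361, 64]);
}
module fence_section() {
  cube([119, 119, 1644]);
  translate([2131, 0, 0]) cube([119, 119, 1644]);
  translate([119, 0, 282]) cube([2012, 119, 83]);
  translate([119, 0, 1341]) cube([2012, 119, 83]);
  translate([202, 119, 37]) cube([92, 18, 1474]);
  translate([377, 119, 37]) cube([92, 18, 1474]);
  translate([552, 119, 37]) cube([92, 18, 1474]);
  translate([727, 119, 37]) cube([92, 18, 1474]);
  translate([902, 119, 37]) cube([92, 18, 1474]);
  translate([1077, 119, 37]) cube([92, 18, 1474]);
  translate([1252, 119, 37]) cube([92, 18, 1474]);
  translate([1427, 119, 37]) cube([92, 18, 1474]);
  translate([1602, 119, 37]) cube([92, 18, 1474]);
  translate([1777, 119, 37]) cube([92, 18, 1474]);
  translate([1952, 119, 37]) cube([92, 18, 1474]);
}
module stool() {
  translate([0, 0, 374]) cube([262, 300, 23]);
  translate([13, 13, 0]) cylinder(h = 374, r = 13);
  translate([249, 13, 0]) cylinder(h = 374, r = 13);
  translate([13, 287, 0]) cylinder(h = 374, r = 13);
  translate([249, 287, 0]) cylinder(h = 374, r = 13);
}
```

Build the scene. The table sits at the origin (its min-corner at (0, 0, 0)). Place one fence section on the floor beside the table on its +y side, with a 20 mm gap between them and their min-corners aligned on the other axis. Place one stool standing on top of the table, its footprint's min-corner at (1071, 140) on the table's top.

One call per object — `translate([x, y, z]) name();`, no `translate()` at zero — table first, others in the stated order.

table();
translate([0, 571, 0]) fence_section();
translate([1071, 140, 714]) stool();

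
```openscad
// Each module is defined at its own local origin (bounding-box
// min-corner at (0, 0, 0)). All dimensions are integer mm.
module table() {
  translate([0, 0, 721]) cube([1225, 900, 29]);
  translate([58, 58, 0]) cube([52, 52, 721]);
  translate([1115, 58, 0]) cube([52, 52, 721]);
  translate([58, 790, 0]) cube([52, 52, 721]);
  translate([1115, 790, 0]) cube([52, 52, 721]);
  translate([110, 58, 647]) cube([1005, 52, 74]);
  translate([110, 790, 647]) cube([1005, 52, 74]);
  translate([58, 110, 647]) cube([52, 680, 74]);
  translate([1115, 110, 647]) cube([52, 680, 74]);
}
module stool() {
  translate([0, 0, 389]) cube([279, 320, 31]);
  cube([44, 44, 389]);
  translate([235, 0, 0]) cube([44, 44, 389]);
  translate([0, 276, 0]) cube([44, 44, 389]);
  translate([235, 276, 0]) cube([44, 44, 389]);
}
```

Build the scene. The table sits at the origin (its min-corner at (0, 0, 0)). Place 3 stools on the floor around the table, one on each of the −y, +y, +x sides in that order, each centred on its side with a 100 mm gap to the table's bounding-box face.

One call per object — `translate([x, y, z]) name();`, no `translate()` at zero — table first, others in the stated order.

table();
translate([473, -420, 0]) stool();
translate([473, 1000, 0]) stool();
translate([1325, 290, 0]) stool();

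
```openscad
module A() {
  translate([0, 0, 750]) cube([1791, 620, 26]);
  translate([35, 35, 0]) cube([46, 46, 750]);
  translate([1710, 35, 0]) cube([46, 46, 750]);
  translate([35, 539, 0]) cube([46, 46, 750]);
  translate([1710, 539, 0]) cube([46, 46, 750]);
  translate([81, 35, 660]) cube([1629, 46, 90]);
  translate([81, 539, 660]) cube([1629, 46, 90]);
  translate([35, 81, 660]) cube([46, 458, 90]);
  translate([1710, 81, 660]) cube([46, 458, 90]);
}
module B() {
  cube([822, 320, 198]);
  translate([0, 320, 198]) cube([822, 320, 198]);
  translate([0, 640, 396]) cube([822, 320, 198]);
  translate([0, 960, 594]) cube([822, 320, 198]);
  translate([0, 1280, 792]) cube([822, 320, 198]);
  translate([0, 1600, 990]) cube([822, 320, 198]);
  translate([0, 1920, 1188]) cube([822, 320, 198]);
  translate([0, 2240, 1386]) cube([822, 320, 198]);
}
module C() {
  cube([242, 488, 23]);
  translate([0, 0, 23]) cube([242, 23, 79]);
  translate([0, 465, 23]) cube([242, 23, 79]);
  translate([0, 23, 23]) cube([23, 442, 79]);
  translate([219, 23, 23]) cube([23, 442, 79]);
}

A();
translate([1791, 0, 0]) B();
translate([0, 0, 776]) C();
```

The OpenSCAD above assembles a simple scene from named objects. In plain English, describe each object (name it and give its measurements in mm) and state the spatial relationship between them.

A is a table with a 1791×620 mm rectangular top, 26 mm thick, top surface at z = 776 mm, supported by four 46×46 mm square legs, each inset 35 mm from the nearest pair of top edges, running from the floor. Four apron rails, 46 mm thick and 90 mm tall, run between adjacent legs with their top edges flush with the underside of the top and their outer faces flush with the legs' outer faces.

B is a run of 8 identical solid stair steps. Each tread is 822×320 mm and each step block is 198 mm high. Step 1 rests on the floor; step k is offset from step 1 by (k−1)×320 mm in y and (k−1)×198 mm in z.

C is an open storage box with external size 242×488×102 mm and wall thickness 23 mm (the base is also 23 mm thick). The base covers the whole footprint; the four walls stand on the base, with the y-facing walls full-width and the x-facing walls fitting between their inner faces.

The staircase is against the table's +x side, with their −y faces flush. The open box is on top of the table.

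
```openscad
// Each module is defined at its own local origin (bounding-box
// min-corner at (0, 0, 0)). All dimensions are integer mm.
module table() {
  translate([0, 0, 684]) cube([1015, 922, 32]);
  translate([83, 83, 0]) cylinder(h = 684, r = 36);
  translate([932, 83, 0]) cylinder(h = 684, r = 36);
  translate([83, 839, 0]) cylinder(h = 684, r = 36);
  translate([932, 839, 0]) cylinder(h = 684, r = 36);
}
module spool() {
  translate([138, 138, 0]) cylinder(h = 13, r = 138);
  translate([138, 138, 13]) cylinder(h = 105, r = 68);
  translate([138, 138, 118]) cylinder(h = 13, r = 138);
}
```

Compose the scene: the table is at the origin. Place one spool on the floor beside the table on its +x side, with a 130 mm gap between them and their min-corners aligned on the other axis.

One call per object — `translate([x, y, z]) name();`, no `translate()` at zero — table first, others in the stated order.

table();
translate([1145, 0, 0]) spool();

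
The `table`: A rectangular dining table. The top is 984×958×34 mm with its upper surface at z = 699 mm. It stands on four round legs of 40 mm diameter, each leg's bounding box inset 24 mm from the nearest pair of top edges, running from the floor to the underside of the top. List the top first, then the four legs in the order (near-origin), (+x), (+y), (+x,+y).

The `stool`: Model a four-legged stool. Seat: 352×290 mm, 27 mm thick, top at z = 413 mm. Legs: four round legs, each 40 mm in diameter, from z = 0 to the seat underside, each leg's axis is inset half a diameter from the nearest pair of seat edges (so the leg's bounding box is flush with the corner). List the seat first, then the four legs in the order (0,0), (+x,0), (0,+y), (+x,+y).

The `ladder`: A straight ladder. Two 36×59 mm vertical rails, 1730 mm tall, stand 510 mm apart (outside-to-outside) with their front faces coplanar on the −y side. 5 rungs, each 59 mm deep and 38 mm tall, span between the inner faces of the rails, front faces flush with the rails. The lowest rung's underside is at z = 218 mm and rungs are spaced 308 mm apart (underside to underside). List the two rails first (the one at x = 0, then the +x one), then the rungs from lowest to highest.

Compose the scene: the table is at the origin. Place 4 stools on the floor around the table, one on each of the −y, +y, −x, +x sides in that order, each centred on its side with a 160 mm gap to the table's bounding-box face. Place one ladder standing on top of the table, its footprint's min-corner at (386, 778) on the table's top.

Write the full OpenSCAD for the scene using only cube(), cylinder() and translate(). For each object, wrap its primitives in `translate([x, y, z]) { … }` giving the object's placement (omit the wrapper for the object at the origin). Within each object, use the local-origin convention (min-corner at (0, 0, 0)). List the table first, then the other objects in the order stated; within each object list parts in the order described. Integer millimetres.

translate([0, 0, 665]) cube([984, 958, 34]);
translate([44, 44, 0]) cylinder(h = 665, r = 20);
translate([940, 44, 0]) cylinder(h = 665, r = 20);
translate([44, 914, 0]) cylinder(h = 665, r = 20);
translate([940, 914, 0]) cylinder(h = 665, r = 20);
translate([316, -450, 0]) {
  translate([0, 0, 386]) cube([352, 290, 27]);
  translate([20, 20, 0]) cylinder(h = 386, r = 20);
  translate([332, 20, 0]) cylinder(h = 386, r = 20);
  translate([20, 270, 0]) cylinder(h = 386, r = 20);
  translate([332, 270, 0]) cylinder(h = 386, r = 20);
}
translate([316, 1118, 0]) {
  translate([0, 0, 386]) cube([352, 290, 27]);
  translate([20, 20, 0]) cylinder(h = 386, r = 20);
  translate([332, 20, 0]) cylinder(h = 386, r = 20);
  translate([20, 270, 0]) cylinder(h = 386, r = 20);
  translate([332, 270, 0]) cylinder(h = 386, r = 20);
}
translate([-512, 334, 0]) {
  translate([0, 0, 386]) cube([352, 290, 27]);
  translate([20, 20, 0]) cylinder(h = 386, r = 20);
  translate([332, 20, 0]) cylinder(h = 386, r = 20);
  translate([20, 270, 0]) cylinder(h = 386, r = 20);
  translate([332, 270, 0]) cylinder(h = 386, r = 20);
}
translate([1144, 334, 0]) {
  translate([0, 0, 386]) cube([352, 290, 27]);
  translate([20, 20, 0]) cylinder(h = 386, r = 20);
  translate([332, 20, 0]) cylinder(h = 386, r = 20);
  translate([20, 270, 0]) cylinder(h = 386, r = 20);
  translate([332, 270, 0]) cylinder(h = 386, r = 20);
}
translate([386, 778, 699]) {
  cube([36, 59, 1730]);
  translate([474, 0, 0]) cube([36, 59, 1730]);
  translate([36, 0, 218]) cube([438, 59, 38]);
  translate([36, 0, 526]) cube([438, 59, 38]);
  translate([36, 0, 834]) cube([438, 59, 38]);
  translate([36, 0, 1142]) cube([438, 59, 38]);
  translate([36, 0, 1450]) cube([438, 59, 38]);
}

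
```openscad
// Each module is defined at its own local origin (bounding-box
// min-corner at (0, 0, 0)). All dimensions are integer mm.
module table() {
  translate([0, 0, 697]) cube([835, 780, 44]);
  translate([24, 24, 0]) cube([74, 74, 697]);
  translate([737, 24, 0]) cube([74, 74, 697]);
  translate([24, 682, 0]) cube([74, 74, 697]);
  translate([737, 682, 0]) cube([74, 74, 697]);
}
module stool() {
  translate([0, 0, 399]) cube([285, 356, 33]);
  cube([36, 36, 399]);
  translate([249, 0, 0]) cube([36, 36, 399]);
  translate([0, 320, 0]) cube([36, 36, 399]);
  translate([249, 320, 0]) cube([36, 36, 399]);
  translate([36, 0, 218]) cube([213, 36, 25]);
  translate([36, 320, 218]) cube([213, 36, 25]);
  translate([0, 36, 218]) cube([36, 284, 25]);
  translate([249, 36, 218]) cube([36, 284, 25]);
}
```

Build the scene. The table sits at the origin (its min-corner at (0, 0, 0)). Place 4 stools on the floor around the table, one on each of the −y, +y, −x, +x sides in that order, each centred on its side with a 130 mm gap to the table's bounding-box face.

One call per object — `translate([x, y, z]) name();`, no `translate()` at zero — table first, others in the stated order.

table();
translate([275, -486, 0]) stool();
translate([275, 910, 0]) stool();
translate([-415, 212, 0]) stool();
translate([965, 212, 0]) stool();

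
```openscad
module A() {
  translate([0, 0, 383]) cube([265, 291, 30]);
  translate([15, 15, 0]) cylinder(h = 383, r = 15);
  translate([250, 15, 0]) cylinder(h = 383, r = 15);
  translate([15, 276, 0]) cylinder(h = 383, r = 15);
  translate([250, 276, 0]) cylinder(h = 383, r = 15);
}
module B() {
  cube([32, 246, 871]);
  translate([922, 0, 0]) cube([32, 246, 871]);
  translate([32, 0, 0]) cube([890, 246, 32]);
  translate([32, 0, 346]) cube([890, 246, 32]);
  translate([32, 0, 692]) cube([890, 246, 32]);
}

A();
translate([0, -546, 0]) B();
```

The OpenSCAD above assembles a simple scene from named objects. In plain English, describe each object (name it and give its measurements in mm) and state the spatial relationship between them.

A is a four-legged stool. The seat is 265×291 mm, 30 mm thick, top at z = 413 mm. It stands on four round legs, each 30 mm in diameter, from z = 0 to the seat underside, each leg's axis is inset half a diameter from the nearest pair of seat edges (so the leg's bounding box is flush with the corner).

B is an open bookshelf. Two side panels, each 32 mm thick, 246 mm deep and 871 mm tall, stand 954 mm apart (outside-to-outside). Between them sit 3 shelves, each 32 mm thick and 246 mm deep, spanning the full gap between the sides. The bottom shelf rests on the floor (its underside at z = 0) and the clear gap between one shelf's top and the next shelf's underside is 314 mm.

The bookshelf is on the floor beside the stool on its −y side.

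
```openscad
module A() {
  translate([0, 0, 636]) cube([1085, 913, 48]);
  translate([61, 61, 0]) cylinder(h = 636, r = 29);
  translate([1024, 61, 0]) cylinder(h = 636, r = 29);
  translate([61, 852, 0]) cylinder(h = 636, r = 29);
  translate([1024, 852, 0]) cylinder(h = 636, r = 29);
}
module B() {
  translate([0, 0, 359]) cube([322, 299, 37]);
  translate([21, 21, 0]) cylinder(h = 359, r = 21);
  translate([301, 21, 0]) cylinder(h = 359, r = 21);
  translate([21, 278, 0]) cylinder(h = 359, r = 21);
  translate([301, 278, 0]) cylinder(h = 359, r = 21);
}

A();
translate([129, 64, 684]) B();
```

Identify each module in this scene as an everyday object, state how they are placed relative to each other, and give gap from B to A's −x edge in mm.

A is a table. B is a stool. The stool is on top of the table. The gap from the stool to the table's −x edge is 129 mm.

The stool's min-x is at 129; the table's min-x is 0; gap = 129 mm.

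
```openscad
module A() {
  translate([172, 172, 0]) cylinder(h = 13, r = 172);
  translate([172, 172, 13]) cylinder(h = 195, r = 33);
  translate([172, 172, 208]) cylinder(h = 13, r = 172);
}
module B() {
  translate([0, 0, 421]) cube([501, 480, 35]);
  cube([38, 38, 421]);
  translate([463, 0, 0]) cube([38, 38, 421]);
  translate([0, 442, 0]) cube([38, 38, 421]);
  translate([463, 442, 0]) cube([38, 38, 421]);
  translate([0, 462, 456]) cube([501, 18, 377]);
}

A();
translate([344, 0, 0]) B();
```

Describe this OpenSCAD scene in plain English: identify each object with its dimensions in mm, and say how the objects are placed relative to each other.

A is a spool: two coaxial disc flanges of radius 172 mm and thickness 13 mm, joined by a core cylinder of radius 33 mm and height 195 mm. The lower flange rests on z = 0 and the three cylinders share a vertical axis.

B is a chair. The seat is a 501×480×35 mm slab with its top at z = 456 mm, on four 38×38 mm corner legs (flush with the seat edges, standing on z = 0). A flat backrest 18 mm thick, 377 mm tall, spans the full seat width and rises from the seat top along its +y edge, rear face flush with the rear of the seat.

The chair is against the spool's +x side, with their −y faces flush.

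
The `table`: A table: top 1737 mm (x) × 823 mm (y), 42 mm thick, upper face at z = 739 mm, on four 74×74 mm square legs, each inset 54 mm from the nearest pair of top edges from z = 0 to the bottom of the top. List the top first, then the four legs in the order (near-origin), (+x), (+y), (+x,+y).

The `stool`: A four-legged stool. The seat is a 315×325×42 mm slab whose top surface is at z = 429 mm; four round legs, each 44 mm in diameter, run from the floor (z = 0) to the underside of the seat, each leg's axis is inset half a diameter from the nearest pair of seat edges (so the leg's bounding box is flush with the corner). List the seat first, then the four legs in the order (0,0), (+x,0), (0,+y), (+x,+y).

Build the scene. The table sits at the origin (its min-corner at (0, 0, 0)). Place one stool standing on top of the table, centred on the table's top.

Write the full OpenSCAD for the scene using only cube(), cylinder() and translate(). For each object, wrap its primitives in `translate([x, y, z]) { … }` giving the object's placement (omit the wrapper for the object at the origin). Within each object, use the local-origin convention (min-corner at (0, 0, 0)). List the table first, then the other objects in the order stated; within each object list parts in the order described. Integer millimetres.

translate([0, 0, 697]) cube([1737, 823, 42]);
translate([54, 54, 0]) cube([74, 74, 697]);
translate([1609, 54, 0]) cube([74, 74, 697]);
translate([54, 695, 0]) cube([74, 74, 697]);
translate([1609, 695, 0]) cube([74, 74, 697]);
translate([711, 249, 739]) {
  translate([0, 0, 387]) cube([315, 325, 42]);
  translate([22, 22, 0]) cylinder(h = 387, r = 22);
  translate([293, 22, 0]) cylinder(h = 387, r = 22);
  translate([22, 303, 0]) cylinder(h = 387, r = 22);
  translate([293, 303, 0]) cylinder(h = 387, r = 22);
}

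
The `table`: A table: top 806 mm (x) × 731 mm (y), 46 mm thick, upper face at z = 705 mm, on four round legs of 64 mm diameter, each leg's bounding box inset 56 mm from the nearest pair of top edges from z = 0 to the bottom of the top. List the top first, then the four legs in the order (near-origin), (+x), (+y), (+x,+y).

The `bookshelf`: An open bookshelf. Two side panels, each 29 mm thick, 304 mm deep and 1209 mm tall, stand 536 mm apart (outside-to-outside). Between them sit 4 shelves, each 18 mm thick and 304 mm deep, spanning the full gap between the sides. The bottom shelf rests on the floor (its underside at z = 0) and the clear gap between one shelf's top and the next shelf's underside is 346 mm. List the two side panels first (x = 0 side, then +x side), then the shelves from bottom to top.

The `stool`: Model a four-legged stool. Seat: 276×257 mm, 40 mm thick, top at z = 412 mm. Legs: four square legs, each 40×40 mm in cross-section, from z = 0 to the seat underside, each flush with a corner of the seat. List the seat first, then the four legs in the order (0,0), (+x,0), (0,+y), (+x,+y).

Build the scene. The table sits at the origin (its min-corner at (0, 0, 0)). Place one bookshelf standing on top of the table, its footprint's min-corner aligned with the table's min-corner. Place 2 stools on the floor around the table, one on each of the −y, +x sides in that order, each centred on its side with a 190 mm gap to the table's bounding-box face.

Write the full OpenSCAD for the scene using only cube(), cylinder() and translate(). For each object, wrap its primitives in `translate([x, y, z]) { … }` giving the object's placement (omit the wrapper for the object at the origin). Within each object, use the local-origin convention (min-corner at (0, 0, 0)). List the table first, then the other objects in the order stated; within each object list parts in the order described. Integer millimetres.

translate([0, 0, 659]) cube([806, 731, 46]);
translate([88, 88, 0]) cylinder(h = 659, r = 32);
translate([718, 88, 0]) cylinder(h = 659, r = 32);
translate([88, 643, 0]) cylinder(h = 659, r = 32);
translate([718, 643, 0]) cylinder(h = 659, r = 32);
translate([0, 0, 705]) {
  cube([29, 304, 1209]);
  translate([507, 0, 0]) cube([29, 304, 1209]);
  translate([29, 0, 0]) cube([478, 304, 18]);
  translate([29, 0, 364]) cube([478, 304, 18]);
  translate([29, 0, 728]) cube([478, 304, 18]);
  translate([29, 0, 1092]) cube([478, 304, 18]);
}
translate([265, -447, 0]) {
  translate([0, 0, 372]) cube([276, 257, 40]);
  cube([40, 40, 372]);
  translate([236, 0, 0]) cube([40, 40, 372]);
  translate([0, 217, 0]) cube([40, 40, 372]);
  translate([236, 217, 0]) cube([40, 40, 372]);
}
translate([996, 237, 0]) {
  translate([0, 0, 372]) cube([276, 257, 40]);
  cube([40, 40, 372]);
  translate([236, 0, 0]) cube([40, 40, 372]);
  translate([0, 217, 0]) cube([40, 40, 372]);
  translate([236, 217, 0]) cube([40, 40, 372]);
}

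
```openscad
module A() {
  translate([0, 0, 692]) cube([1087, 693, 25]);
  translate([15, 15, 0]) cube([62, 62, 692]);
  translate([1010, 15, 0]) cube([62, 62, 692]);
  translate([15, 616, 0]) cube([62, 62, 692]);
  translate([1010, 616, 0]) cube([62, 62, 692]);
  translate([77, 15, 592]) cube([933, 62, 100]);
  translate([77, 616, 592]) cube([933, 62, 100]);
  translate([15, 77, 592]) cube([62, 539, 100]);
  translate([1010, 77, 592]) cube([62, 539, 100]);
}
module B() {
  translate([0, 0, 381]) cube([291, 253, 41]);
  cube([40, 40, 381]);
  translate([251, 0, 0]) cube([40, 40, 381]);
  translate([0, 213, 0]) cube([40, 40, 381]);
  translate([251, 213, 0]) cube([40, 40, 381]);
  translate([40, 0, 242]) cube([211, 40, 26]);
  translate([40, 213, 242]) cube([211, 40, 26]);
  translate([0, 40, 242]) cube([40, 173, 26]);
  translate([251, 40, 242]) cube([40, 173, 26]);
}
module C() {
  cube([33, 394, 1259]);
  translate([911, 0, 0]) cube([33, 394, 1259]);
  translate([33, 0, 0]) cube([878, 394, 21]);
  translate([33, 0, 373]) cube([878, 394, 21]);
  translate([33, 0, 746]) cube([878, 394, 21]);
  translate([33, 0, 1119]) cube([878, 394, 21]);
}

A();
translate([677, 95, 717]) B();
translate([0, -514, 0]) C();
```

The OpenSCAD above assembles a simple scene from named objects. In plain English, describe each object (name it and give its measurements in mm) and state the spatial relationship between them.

A is a table: top 1087 mm (x) × 693 mm (y), 25 mm thick, upper face at z = 717 mm, on four 62×62 mm square legs, each inset 15 mm from the nearest pair of top edges, running from z = 0 to the bottom of the top. Four apron rails, 62 mm thick and 100 mm tall, run between adjacent legs with their top edges flush with the underside of the top and their outer faces flush with the legs' outer faces.

B is a four-legged stool. The seat is a 291×253×41 mm slab whose top surface is at z = 422 mm; four square legs, each 40×40 mm in cross-section, run from the floor (z = 0) to the underside of the seat, each flush with a corner of the seat. Four stretchers, 40 mm wide and 26 mm tall, connect adjacent legs with their undersides at z = 242 mm, each running between the inner faces of the legs it joins and aligned with the legs' outer faces on the other axis.

C is an open bookshelf. Two side panels, each 33 mm thick, 394 mm deep and 1259 mm tall, stand 944 mm apart (outside-to-outside). Between them sit 4 shelves, each 21 mm thick and 394 mm deep, spanning the full gap between the sides. The bottom shelf rests on the floor (its underside at z = 0) and the clear gap between one shelf's top and the next shelf's underside is 352 mm.

The stool is on top of the table. The bookshelf is on the floor beside the table on its −y side.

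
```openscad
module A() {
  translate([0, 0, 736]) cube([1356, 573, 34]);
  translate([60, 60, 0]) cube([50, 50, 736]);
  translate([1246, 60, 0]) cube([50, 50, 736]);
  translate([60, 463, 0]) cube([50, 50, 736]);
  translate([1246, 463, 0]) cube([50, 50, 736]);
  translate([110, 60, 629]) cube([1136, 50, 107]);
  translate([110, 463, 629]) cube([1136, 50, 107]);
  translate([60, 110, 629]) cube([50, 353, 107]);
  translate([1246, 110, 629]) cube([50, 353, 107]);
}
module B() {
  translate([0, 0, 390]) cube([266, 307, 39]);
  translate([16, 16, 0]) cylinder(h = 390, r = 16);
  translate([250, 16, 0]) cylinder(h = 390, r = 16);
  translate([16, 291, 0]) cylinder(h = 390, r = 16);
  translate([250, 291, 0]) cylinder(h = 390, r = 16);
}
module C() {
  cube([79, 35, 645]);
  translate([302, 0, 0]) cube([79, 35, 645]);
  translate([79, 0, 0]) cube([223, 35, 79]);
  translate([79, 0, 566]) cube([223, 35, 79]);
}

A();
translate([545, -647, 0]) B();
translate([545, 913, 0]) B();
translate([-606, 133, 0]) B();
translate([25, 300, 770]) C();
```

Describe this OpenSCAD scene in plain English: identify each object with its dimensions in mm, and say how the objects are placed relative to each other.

A is a table: top 1356 mm (x) × 573 mm (y), 34 mm thick, upper face at z = 770 mm, on four 50×50 mm square legs, each inset 60 mm from the nearest pair of top edges, running from z = 0 to the bottom of the top. Four apron rails, 50 mm thick and 107 mm tall, run between adjacent legs with their top edges flush with the underside of the top and their outer faces flush with the legs' outer faces.

B is a four-legged stool. The seat is 266×307 mm, 39 mm thick, top at z = 429 mm. It stands on four round legs, each 32 mm in diameter, from z = 0 to the seat underside, each leg's axis is inset half a diameter from the nearest pair of seat edges (so the leg's bounding box is flush with the corner).

C is a rectangular picture frame lying in the x–z plane (depth along y). The opening is 223 mm wide (x) by 487 mm tall (z), surrounded by a border 79 mm wide on all four sides. The frame is 35 mm deep and is made of two full-height vertical stiles with two horizontal rails fitted between them.

Three stools sit around the table at the −y, +y, −x sides. The picture frame is on top of the table.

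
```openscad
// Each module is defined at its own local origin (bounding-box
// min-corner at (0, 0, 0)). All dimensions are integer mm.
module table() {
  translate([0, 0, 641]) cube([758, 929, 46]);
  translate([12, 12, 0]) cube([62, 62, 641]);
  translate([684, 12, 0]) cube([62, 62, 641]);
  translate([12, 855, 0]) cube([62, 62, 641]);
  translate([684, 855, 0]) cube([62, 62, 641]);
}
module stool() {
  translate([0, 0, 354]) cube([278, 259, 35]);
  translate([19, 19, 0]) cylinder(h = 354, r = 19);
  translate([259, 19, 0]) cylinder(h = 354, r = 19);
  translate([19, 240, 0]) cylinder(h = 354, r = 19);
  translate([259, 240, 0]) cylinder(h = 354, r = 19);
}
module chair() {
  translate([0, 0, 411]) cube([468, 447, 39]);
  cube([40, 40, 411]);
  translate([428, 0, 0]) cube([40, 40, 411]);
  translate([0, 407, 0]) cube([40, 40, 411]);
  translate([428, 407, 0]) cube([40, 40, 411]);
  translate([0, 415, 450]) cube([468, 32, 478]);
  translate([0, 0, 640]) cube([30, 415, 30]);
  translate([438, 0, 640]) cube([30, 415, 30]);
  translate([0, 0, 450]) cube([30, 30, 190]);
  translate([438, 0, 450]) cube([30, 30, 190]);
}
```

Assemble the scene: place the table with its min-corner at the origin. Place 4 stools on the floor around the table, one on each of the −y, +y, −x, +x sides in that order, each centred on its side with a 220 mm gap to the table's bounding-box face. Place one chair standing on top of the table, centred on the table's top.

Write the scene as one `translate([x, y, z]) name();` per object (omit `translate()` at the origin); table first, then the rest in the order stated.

table();
translate([240, -479, 0]) stool();
translate([240, 1149, 0]) stool();
translate([-498, 335, 0]) stool();
translate([978, 335, 0]) stool();
translate([145, 241, 687]) chair();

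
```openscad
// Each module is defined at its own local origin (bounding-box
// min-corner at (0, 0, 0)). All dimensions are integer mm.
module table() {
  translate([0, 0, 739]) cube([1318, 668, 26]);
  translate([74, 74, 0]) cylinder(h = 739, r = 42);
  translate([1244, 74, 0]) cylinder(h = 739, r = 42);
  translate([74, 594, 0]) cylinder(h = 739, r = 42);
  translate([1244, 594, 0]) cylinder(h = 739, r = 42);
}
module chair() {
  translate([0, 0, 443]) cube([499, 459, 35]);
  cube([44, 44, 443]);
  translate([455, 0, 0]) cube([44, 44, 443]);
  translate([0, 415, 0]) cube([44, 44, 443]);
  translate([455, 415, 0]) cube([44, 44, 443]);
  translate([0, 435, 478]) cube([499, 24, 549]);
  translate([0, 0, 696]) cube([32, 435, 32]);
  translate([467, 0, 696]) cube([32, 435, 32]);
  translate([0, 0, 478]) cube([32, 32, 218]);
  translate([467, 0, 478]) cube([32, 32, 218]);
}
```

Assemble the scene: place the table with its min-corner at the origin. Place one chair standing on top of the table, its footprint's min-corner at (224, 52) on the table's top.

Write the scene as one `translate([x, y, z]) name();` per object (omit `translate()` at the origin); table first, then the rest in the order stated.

table();
translate([224, 52, 765]) chair();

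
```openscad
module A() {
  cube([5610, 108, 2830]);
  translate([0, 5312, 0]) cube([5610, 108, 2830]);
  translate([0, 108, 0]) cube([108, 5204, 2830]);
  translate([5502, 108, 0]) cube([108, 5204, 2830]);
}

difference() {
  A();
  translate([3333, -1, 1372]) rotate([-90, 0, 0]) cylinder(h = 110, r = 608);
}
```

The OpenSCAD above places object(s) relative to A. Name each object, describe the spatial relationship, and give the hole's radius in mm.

A is a house frame. The house frame has a circular hole through its front wall. The hole's radius is 608 mm.

The subtracted cylinder has r = 608 mm.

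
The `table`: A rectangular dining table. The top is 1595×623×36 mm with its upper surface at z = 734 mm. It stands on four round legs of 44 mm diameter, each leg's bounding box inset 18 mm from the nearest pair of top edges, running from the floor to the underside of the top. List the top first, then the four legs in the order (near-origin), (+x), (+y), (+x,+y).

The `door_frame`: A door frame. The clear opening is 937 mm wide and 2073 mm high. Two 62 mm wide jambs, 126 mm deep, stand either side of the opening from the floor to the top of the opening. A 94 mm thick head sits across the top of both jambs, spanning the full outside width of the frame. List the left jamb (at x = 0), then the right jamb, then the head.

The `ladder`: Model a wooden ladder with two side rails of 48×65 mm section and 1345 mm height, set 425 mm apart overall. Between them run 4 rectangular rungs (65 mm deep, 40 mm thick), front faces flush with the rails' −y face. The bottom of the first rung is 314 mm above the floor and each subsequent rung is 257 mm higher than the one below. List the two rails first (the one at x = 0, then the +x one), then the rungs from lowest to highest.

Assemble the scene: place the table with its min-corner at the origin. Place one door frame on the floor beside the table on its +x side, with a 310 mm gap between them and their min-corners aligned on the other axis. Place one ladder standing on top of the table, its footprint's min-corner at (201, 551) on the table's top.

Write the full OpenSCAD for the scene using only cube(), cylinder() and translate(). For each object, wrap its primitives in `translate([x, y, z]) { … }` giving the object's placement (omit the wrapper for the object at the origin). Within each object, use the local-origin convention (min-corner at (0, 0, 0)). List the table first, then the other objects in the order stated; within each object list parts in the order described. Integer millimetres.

translate([0, 0, 698]) cube([1595, 623, 36]);
translate([40, 40, 0]) cylinder(h = 698, r = 22);
translate([1555, 40, 0]) cylinder(h = 698, r = 22);
translate([40, 583, 0]) cylinder(h = 698, r = 22);
translate([1555, 583, 0]) cylinder(h = 698, r = 22);
translate([1905, 0, 0]) {
  cube([62, 126, 2073]);
  translate([999, 0, 0]) cube([62, 126, 2073]);
  translate([0, 0, 2073]) cube([1061, 126, 94]);
}
translate([201, 551, 734]) {
  cube([48, 65, 1345]);
  translate([377, 0, 0]) cube([48, 65, 1345]);
  translate([48, 0, 314]) cube([329, 65, 40]);
  translate([48, 0, 571]) cube([329, 65, 40]);
  translate([48, 0, 828]) cube([329, 65, 40]);
  translate([48, 0, 1085]) cube([329, 65, 40]);
}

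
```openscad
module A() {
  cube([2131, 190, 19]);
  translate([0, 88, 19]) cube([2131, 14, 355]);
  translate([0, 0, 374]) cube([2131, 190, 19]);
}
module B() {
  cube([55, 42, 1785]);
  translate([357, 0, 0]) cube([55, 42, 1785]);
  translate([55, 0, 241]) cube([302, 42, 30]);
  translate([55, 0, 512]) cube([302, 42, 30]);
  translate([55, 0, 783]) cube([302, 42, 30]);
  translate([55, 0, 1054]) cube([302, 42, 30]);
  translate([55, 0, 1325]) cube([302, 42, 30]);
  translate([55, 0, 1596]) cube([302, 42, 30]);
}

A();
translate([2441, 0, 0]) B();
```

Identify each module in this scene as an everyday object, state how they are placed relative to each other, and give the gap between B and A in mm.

A is an I-beam. B is a ladder. The ladder is on the floor beside the I-beam on its +x side. The gap between the ladder and the I-beam is 310 mm.

The ladder's nearest face is 310 mm from the I-beam's +x face.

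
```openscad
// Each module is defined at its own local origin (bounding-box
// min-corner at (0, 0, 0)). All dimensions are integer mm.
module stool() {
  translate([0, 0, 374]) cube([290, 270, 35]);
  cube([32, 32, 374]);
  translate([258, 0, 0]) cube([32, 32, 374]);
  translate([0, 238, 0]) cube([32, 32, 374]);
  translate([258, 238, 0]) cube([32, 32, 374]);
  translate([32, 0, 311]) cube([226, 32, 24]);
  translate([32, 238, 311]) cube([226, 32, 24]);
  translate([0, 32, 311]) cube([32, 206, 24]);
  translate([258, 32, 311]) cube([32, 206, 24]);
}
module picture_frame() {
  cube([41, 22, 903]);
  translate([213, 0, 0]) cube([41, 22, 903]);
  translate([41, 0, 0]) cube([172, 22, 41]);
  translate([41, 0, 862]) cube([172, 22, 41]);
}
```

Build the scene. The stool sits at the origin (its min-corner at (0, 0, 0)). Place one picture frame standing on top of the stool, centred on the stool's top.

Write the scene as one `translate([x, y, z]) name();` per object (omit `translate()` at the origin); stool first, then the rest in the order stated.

stool();
translate([18, 124, 409]) picture_frame();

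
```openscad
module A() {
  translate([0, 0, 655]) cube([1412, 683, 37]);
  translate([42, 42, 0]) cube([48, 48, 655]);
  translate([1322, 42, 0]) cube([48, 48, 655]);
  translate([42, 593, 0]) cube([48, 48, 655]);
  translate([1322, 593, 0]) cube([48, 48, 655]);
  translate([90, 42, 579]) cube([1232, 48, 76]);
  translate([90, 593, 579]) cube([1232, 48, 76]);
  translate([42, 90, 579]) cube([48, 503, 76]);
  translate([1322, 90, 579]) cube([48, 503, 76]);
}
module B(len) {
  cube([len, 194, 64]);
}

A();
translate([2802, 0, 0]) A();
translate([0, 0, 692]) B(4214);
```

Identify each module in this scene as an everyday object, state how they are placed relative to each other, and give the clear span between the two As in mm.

Second table starts at x = 2802; first ends at x = 1412; clear span = 2802 − 1412 = 1390 mm.

A is a table. B is a beam. A beam spans the tops of two tables. The clear span between the two tables is 1390 mm.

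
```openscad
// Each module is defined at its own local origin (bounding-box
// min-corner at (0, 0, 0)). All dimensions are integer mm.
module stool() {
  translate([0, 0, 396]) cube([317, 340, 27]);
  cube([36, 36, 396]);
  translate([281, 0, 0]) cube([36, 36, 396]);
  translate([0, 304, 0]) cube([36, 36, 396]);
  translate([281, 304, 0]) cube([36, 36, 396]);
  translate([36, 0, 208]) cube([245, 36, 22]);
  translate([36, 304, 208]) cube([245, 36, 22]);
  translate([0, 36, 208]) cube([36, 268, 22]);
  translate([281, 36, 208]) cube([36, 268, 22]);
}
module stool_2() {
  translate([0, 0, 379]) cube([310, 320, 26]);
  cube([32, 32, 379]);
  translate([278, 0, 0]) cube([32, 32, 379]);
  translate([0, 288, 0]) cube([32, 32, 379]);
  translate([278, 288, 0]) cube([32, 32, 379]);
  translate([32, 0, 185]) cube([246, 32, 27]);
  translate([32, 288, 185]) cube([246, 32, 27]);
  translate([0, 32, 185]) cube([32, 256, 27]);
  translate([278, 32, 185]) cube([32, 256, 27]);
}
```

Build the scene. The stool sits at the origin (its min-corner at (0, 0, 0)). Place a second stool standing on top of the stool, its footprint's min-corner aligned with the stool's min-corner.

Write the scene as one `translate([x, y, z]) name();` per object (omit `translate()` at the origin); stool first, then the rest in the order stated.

stool();
translate([0, 0, 423]) stool_2();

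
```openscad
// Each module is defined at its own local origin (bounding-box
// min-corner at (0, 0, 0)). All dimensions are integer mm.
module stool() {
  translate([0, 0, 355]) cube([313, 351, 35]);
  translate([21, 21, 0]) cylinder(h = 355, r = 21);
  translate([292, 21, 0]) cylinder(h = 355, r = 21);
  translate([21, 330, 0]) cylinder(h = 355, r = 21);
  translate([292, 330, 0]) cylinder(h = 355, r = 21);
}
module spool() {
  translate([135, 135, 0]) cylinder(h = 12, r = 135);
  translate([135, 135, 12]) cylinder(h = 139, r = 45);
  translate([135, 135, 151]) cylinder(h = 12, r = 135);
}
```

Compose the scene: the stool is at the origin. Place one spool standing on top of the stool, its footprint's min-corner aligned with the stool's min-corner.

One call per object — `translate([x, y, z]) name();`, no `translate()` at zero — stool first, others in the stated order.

stool();
translate([0, 0, 390]) spool();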